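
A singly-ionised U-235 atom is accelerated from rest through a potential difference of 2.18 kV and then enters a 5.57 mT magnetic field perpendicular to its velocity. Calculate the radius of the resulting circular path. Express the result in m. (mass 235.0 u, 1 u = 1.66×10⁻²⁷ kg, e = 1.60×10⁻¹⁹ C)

r ≈ 18.5 m

The kinetic energy gained is K = qV = (1×1.60×10^-19)(2180) = 3.49×10^-16 J.
v = √(2K/m) = 4.23×10^4 m/s.
r = mv/(qB) = (3.90×10^-25)(4.23×10^4) / [(1×1.60×10^-19)(5.57×10^-3)] = 18.5 m.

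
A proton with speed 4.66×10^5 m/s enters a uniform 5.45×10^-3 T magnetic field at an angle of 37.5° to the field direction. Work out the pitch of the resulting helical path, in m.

pitch ≈ 4.45 m

The velocity component along B is v∥ = v cos37.5° = 3.70×10^5 m/s.
The cyclotron period T = 2πm/(qB) = 1.20×10^-5 s is set by m, q, B alone.
Pitch = v∥·T = (3.70×10^5)(1.20×10^-5) = 4.45 m.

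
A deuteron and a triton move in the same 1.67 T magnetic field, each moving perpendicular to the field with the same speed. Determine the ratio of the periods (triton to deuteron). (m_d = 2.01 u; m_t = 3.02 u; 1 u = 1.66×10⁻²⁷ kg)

T = 2πm/(qB) is independent of speed, so T₂/T₁ = (m₂/q₂)/(m₁/q₁).
T_{triton}/T_{deuteron} = (5.01×10^-27/1e) / (3.34×10^-27/1e) = 1.50.

ratio ≈ 1.50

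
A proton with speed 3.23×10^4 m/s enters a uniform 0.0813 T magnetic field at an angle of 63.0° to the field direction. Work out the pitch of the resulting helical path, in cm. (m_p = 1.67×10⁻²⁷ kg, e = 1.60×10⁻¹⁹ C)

The velocity component along B is v∥ = v cos63.0° = 1.47×10^4 m/s.
The cyclotron period T = 2πm/(qB) = 8.07×10^-7 s is set by m, q, B alone.
Pitch = v∥·T = (1.47×10^4)(8.07×10^-7) = 0.0118 m.

pitch ≈ 1.18 cm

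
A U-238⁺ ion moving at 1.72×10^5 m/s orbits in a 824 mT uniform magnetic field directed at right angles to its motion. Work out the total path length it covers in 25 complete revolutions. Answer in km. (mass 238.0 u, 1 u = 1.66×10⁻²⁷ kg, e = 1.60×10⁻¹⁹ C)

r = mv/(qB) = 0.515 m, so one revolution covers 2πr = 3.24 m.
In 25 revolutions: L = 25·2πr = 81.0 m.

L ≈ 0.0810 km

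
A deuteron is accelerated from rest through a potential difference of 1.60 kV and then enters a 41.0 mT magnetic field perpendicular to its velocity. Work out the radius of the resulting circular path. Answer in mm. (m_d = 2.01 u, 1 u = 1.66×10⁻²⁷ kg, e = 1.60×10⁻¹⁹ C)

The kinetic energy gained is K = qV = (1×1.60×10^-19)(1600) = 2.56×10^-16 J.
v = √(2K/m) = 3.92×10^5 m/s.
r = mv/(qB) = (3.34×10^-27)(3.92×10^5) / [(1×1.60×10^-19)(0.0410)] = 0.199 m.

r ≈ 199 mm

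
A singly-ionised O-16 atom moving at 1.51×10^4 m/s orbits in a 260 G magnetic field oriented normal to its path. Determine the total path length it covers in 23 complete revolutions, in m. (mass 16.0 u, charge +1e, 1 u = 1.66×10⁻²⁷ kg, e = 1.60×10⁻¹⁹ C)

L ≈ 13.9 m

r = mv/(qB) = 0.0964 m, so one revolution covers 2πr = 0.606 m.
In 23 revolutions: L = 23·2πr = 13.9 m.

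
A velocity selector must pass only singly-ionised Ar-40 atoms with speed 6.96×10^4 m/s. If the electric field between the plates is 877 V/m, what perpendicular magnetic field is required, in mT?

qE = qvB ⇒ B = E/v = (877) / (6.96×10^4) = 0.0126 T.

B ≈ 12.6 mT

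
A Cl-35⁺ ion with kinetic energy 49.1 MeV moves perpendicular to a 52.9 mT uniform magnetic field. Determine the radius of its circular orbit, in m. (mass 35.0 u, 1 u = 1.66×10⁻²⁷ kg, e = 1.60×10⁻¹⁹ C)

Convert the energy: K = 49.1 MeV = 7.86×10^-12 J.
v = √(2K/m) = √(2·7.86×10^-12/5.81×10^-26) = 1.64×10^7 m/s.
r = mv/(qB) = (5.81×10^-26)(1.64×10^7) / [(1×1.60×10^-19)(0.0529)] = 113 m.

r ≈ 113 m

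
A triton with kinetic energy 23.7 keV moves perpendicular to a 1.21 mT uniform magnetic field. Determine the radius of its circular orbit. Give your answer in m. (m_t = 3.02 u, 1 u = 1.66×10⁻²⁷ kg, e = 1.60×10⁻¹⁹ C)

r ≈ 31.8 m

Convert the energy: K = 23.7 keV = 3.79×10^-15 J.
v = √(2K/m) = √(2·3.79×10^-15/5.01×10^-27) = 1.23×10^6 m/s.
r = mv/(qB) = (5.01×10^-27)(1.23×10^6) / [(1×1.60×10^-19)(1.21×10^-3)] = 31.8 m.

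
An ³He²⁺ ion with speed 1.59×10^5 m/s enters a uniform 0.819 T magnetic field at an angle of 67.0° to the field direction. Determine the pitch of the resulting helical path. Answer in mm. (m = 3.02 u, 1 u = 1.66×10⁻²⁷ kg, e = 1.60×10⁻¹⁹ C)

The velocity component along B is v∥ = v cos67.0° = 6.21×10^4 m/s.
The cyclotron period T = 2πm/(qB) = 1.20×10^-7 s is set by m, q, B alone.
Pitch = v∥·T = (6.21×10^4)(1.20×10^-7) = 7.47×10^-3 m.

pitch ≈ 7.47 mm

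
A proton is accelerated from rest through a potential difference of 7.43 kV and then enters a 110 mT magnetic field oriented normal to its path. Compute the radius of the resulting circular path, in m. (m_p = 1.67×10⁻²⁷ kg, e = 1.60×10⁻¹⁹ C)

r ≈ 0.113 m

The kinetic energy gained is K = qV = (1×1.60×10^-19)(7430) = 1.19×10^-15 J.
v = √(2K/m) = 1.19×10^6 m/s.
r = mv/(qB) = (1.67×10^-27)(1.19×10^6) / [(1×1.60×10^-19)(0.110)] = 0.113 m.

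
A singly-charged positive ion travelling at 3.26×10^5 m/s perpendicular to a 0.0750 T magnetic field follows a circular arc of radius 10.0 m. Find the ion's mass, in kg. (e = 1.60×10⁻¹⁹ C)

m ≈ 3.68×10^-25 kg

qvB = mv²/r ⇒ m = qBr/v.
m = (1×1.60×10^-19)(0.0750)(10.0) / (3.26×10^5) = 3.68×10^-25 kg.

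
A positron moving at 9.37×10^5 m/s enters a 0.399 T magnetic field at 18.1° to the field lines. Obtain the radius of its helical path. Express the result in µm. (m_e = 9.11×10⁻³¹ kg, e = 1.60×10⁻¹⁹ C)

Only the perpendicular component v⊥ = v sin18.1° = 2.91×10^5 m/s is bent by the field.
r = m v⊥ /(qB) = (9.11×10^-31)(2.91×10^5) / [(1×1.60×10^-19)(0.399)] = 4.15×10^-6 m.

r ≈ 4.15 µm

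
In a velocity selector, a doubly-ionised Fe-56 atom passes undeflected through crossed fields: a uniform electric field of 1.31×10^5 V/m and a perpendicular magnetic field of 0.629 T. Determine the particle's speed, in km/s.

v ≈ 208 km/s

For zero net force, qE = qvB, so v = E/B.
v = (1.31×10^5) / (0.629) = 2.08×10^5 m/s.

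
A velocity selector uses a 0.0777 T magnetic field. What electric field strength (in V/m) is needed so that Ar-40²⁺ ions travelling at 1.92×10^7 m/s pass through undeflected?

E ≈ 1.49×10^6 V/m

qE = qvB ⇒ E = vB = (1.92×10^7)(0.0777) = 1.49×10^6 V/m.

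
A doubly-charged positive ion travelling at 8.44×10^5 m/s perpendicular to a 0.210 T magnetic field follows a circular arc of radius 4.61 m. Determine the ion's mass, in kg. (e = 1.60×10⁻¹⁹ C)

m ≈ 3.67×10^-25 kg

qvB = mv²/r ⇒ m = qBr/v.
m = (2×1.60×10^-19)(0.210)(4.61) / (8.44×10^5) = 3.67×10^-25 kg.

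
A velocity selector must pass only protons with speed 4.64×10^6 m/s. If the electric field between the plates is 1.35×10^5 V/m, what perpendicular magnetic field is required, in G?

qE = qvB ⇒ B = E/v = (1.35×10^5) / (4.64×10^6) = 0.0291 T.

B ≈ 291 G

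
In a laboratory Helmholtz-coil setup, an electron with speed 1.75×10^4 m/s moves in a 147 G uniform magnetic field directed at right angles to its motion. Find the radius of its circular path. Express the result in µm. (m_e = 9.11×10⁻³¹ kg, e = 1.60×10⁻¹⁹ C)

r ≈ 6.78 µm

The magnetic force provides the centripetal force: qvB = mv²/r, so r = mv/(qB).
r = (9.11×10^-31 kg)(1.75×10^4 m/s) / [(1×1.60×10^-19 C)(0.0147 T)] = 6.78×10^-6 m.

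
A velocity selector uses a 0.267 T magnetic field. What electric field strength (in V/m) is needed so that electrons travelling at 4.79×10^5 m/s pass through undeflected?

E ≈ 1.28×10^5 V/m

qE = qvB ⇒ E = vB = (4.79×10^5)(0.267) = 1.28×10^5 V/m.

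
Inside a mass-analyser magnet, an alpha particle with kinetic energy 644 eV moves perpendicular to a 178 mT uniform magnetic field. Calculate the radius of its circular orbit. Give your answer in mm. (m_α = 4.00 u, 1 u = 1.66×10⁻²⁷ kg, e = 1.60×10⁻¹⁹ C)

Convert the energy: K = 644 eV = 1.03×10^-16 J.
v = √(2K/m) = √(2·1.03×10^-16/6.64×10^-27) = 1.76×10^5 m/s.
r = mv/(qB) = (6.64×10^-27)(1.76×10^5) / [(2×1.60×10^-19)(0.178)] = 0.0205 m.

r ≈ 20.5 mm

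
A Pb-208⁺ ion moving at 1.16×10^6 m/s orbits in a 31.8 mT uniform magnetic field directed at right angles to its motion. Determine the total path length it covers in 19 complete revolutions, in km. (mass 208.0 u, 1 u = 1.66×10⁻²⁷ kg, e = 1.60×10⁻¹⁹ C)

r = mv/(qB) = 78.7 m, so one revolution covers 2πr = 495 m.
In 19 revolutions: L = 19·2πr = 9400 m.

L ≈ 9.40 km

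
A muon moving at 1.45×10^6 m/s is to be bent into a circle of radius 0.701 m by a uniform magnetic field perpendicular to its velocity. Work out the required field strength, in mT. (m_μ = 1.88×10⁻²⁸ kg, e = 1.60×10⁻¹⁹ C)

B ≈ 2.43 mT

qvB = mv²/r gives B = mv/(qr).
B = (1.88×10^-28)(1.45×10^6) / [(1×1.60×10^-19)(0.701)] = 2.43×10^-3 T.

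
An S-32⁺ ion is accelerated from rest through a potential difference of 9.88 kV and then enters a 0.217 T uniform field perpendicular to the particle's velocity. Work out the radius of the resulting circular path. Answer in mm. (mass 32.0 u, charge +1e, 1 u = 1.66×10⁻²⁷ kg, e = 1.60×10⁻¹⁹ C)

The kinetic energy gained is K = qV = (1×1.60×10^-19)(9880) = 1.58×10^-15 J.
v = √(2K/m) = 2.44×10^5 m/s.
r = mv/(qB) = (5.31×10^-26)(2.44×10^5) / [(1×1.60×10^-19)(0.217)] = 0.373 m.

r ≈ 373 mm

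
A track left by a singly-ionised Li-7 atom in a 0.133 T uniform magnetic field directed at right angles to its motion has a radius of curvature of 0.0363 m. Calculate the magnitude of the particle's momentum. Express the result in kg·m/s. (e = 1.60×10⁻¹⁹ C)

p ≈ 7.72×10^-22 kg·m/s

Since qvB = mv²/r, the momentum p = mv = qBr.
p = (1×1.60×10^-19)(0.133)(0.0363) = 7.72×10^-22 kg·m/s.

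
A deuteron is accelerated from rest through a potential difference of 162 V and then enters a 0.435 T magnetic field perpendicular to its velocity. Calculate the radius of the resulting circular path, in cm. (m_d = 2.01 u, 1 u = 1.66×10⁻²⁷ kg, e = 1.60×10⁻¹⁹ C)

The kinetic energy gained is K = qV = (1×1.60×10^-19)(162) = 2.59×10^-17 J.
v = √(2K/m) = 1.25×10^5 m/s.
r = mv/(qB) = (3.34×10^-27)(1.25×10^5) / [(1×1.60×10^-19)(0.435)] = 5.98×10^-3 m.

r ≈ 0.598 cm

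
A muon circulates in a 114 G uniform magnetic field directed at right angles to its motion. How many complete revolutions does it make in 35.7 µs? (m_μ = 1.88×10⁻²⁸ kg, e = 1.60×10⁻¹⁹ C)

N = 55

T = 2πm/(qB) = 2π(1.88×10^-28) / [(1×1.60×10^-19)(0.0114)] = 6.4761×10^-7 s.
N = t/T = 3.57×10^-5 / 6.4761×10^-7 ≈ 55.13, so 55 complete revolutions.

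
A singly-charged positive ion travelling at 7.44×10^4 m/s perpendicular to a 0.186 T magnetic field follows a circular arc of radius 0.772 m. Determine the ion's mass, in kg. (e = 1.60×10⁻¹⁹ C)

m ≈ 3.09×10^-25 kg

qvB = mv²/r ⇒ m = qBr/v.
m = (1×1.60×10^-19)(0.186)(0.772) / (7.44×10^4) = 3.09×10^-25 kg.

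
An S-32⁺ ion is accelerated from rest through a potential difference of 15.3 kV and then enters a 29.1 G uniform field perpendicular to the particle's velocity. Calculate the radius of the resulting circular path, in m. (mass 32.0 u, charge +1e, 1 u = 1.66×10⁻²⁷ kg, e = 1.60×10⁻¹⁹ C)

The kinetic energy gained is K = qV = (1×1.60×10^-19)(1.53×10^4) = 2.45×10^-15 J.
v = √(2K/m) = 3.04×10^5 m/s.
r = mv/(qB) = (5.31×10^-26)(3.04×10^5) / [(1×1.60×10^-19)(2.91×10^-3)] = 34.6 m.

r ≈ 34.6 m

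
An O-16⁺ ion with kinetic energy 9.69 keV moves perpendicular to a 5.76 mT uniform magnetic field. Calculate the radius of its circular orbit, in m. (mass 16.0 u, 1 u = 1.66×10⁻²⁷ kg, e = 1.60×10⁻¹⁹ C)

Convert the energy: K = 9.69 keV = 1.55×10^-15 J.
v = √(2K/m) = √(2·1.55×10^-15/2.66×10^-26) = 3.42×10^5 m/s.
r = mv/(qB) = (2.66×10^-26)(3.42×10^5) / [(1×1.60×10^-19)(5.76×10^-3)] = 9.85 m.

r ≈ 9.85 m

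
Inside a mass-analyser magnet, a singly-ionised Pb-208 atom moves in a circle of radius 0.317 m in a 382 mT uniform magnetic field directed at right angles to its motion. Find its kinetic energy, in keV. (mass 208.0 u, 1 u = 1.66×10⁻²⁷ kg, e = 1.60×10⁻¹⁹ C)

K ≈ 3.40 keV

v = qBr/m = (1×1.60×10^-19)(0.382)(0.317) / (3.45×10^-25) = 5.61×10^4 m/s.
K = ½mv² = 0.5·(3.45×10^-25)·(5.61×10^4)² = 5.44×10^-16 J = 3.40 keV.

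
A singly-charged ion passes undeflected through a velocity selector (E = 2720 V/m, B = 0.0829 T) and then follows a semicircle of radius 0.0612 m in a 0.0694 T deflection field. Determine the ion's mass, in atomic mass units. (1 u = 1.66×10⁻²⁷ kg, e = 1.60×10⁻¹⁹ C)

v = E/B₁ = 3.28×10^4 m/s.
From r = mv/(qB₂), m = qB₂r/v = (1×1.60×10^-19)(0.0694)(0.0612) / (3.28×10^4) = 2.07×10^-26 kg.
In atomic mass units: m = 2.07×10^-26 / 1.66×10^-27 = 12.5 u.

m ≈ 12.5 u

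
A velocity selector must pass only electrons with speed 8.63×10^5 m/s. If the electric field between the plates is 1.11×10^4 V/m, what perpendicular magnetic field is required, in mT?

qE = qvB ⇒ B = E/v = (1.11×10^4) / (8.63×10^5) = 0.0129 T.

B ≈ 12.9 mT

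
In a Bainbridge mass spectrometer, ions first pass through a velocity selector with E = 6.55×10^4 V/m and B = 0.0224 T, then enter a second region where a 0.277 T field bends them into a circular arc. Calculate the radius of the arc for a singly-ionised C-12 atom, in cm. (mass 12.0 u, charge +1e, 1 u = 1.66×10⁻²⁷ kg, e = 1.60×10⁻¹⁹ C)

The selector passes v = E/B = 6.55×10^4/0.0224 = 2.92×10^6 m/s.
In the deflection region, r = mv/(qB₂) = (1.99×10^-26)(2.92×10^6) / [(1×1.60×10^-19)(0.277)] = 1.31 m.

r ≈ 131 cm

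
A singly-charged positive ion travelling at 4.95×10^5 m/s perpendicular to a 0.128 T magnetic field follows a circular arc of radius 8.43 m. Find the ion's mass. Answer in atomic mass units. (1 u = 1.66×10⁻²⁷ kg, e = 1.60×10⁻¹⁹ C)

m ≈ 210 u

qvB = mv²/r ⇒ m = qBr/v.
m = (1×1.60×10^-19)(0.128)(8.43) / (4.95×10^5) = 3.49×10^-25 kg = 210 u.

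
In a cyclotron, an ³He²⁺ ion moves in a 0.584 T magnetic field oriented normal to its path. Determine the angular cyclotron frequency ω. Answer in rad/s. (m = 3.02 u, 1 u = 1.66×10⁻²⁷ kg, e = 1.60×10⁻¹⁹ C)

ω = qB/m = (2×1.60×10^-19)(0.584) / (5.01×10^-27) = 3.73×10^7 rad/s.

ω ≈ 3.73×10^7 rad/s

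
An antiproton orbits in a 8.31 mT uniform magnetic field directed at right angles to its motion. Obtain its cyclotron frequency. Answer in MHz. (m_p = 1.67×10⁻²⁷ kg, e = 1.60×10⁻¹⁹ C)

f ≈ 0.127 MHz

f = qB/(2πm) = (1×1.60×10^-19)(8.31×10^-3) / [2π(1.67×10^-27)] = 1.27×10^5 Hz.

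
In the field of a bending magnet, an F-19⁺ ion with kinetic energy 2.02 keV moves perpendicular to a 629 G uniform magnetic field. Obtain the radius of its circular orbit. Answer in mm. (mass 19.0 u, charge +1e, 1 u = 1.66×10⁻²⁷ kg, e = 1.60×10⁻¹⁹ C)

Convert the energy: K = 2.02 keV = 3.23×10^-16 J.
v = √(2K/m) = √(2·3.23×10^-16/3.15×10^-26) = 1.43×10^5 m/s.
r = mv/(qB) = (3.15×10^-26)(1.43×10^5) / [(1×1.60×10^-19)(0.0629)] = 0.449 m.

r ≈ 449 mm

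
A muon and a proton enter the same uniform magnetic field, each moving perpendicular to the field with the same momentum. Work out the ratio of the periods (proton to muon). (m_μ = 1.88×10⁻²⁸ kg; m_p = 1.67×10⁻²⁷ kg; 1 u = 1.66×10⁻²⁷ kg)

ratio ≈ 8.88

T = 2πm/(qB) is independent of speed, so T₂/T₁ = (m₂/q₂)/(m₁/q₁).
T_{proton}/T_{muon} = (1.67×10^-27/1e) / (1.88×10^-28/1e) = 8.88.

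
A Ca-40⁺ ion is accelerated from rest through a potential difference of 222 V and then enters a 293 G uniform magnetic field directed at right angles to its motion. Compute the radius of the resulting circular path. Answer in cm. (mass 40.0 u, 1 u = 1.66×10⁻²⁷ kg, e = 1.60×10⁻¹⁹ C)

The kinetic energy gained is K = qV = (1×1.60×10^-19)(222) = 3.55×10^-17 J.
v = √(2K/m) = 3.27×10^4 m/s.
r = mv/(qB) = (6.64×10^-26)(3.27×10^4) / [(1×1.60×10^-19)(0.0293)] = 0.463 m.

r ≈ 46.3 cm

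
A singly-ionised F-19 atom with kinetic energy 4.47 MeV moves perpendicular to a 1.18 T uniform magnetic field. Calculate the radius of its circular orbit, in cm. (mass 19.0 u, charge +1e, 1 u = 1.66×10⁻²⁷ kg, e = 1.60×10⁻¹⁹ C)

r ≈ 113 cm

Convert the energy: K = 4.47 MeV = 7.15×10^-13 J.
v = √(2K/m) = √(2·7.15×10^-13/3.15×10^-26) = 6.73×10^6 m/s.
r = mv/(qB) = (3.15×10^-26)(6.73×10^6) / [(1×1.60×10^-19)(1.18)] = 1.13 m.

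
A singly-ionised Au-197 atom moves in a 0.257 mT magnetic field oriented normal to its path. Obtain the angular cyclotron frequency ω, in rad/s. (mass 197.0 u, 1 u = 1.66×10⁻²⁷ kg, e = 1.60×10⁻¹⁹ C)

ω ≈ 126 rad/s

ω = qB/m = (1×1.60×10^-19)(2.57×10^-4) / (3.27×10^-25) = 126 rad/s.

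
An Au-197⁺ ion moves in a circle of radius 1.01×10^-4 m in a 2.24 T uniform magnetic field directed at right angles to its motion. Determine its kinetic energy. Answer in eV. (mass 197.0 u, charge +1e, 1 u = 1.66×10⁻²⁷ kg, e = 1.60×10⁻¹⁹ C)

K ≈ 0.0125 eV

v = qBr/m = (1×1.60×10^-19)(2.24)(1.01×10^-4) / (3.27×10^-25) = 111 m/s.
K = ½mv² = 0.5·(3.27×10^-25)·(111)² = 2.00×10^-21 J = 0.0125 eV.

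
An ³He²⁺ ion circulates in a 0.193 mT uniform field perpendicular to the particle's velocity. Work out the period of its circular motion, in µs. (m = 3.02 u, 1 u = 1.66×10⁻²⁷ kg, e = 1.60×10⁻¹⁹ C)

T ≈ 510 µs

The cyclotron period is independent of speed: T = 2πm/(qB).
T = 2π(5.01×10^-27) / [(2×1.60×10^-19)(1.93×10^-4)] = 5.10×10^-4 s.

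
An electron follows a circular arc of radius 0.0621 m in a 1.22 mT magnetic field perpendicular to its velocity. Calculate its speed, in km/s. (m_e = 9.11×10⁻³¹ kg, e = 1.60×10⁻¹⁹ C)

v ≈ 13300 km/s

From qvB = mv²/r, v = qBr/m.
v = (1×1.60×10^-19)(1.22×10^-3)(0.0621) / (9.11×10^-31) = 1.33×10^7 m/s.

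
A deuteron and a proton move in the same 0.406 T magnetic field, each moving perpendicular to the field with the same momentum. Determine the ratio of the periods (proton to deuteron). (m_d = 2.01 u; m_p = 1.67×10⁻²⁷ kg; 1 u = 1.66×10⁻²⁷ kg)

ratio ≈ 0.501

T = 2πm/(qB) is independent of speed, so T₂/T₁ = (m₂/q₂)/(m₁/q₁).
T_{proton}/T_{deuteron} = (1.67×10^-27/1e) / (3.34×10^-27/1e) = 0.501.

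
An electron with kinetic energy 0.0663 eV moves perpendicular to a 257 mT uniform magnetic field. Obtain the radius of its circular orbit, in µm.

r ≈ 3.38 µm

Convert the energy: K = 0.0663 eV = 1.06×10^-20 J.
v = √(2K/m) = √(2·1.06×10^-20/9.11×10^-31) = 1.53×10^5 m/s.
r = mv/(qB) = (9.11×10^-31)(1.53×10^5) / [(1×1.60×10^-19)(0.257)] = 3.38×10^-6 m.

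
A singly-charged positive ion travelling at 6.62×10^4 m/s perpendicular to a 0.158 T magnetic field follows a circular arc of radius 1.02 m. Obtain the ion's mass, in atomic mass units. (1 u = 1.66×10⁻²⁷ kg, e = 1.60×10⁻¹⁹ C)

m ≈ 235 u

qvB = mv²/r ⇒ m = qBr/v.
m = (1×1.60×10^-19)(0.158)(1.02) / (6.62×10^4) = 3.90×10^-25 kg = 235 u.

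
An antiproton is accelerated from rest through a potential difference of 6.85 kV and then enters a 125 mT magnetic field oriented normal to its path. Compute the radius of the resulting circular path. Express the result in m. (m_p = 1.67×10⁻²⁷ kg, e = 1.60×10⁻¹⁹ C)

The kinetic energy gained is K = qV = (1×1.60×10^-19)(6850) = 1.10×10^-15 J.
v = √(2K/m) = 1.15×10^6 m/s.
r = mv/(qB) = (1.67×10^-27)(1.15×10^6) / [(1×1.60×10^-19)(0.125)] = 0.0957 m.

r ≈ 0.0957 m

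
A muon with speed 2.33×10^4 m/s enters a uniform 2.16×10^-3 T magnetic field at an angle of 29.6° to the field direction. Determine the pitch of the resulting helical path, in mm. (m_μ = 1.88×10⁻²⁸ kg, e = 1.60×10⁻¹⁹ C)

pitch ≈ 69.2 mm

The velocity component along B is v∥ = v cos29.6° = 2.03×10^4 m/s.
The cyclotron period T = 2πm/(qB) = 3.42×10^-6 s is set by m, q, B alone.
Pitch = v∥·T = (2.03×10^4)(3.42×10^-6) = 0.0692 m.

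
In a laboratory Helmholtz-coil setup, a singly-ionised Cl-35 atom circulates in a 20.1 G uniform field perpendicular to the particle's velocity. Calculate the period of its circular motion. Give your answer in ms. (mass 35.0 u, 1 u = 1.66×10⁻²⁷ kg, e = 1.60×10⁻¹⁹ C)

T ≈ 1.14 ms

The cyclotron period is independent of speed: T = 2πm/(qB).
T = 2π(5.81×10^-26) / [(1×1.60×10^-19)(2.01×10^-3)] = 1.14×10^-3 s.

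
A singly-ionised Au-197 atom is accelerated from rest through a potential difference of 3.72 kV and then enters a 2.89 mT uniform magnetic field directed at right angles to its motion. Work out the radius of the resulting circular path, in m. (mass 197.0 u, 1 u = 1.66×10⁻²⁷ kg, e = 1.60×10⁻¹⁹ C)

The kinetic energy gained is K = qV = (1×1.60×10^-19)(3720) = 5.95×10^-16 J.
v = √(2K/m) = 6.03×10^4 m/s.
r = mv/(qB) = (3.27×10^-25)(6.03×10^4) / [(1×1.60×10^-19)(2.89×10^-3)] = 42.7 m.

r ≈ 42.7 m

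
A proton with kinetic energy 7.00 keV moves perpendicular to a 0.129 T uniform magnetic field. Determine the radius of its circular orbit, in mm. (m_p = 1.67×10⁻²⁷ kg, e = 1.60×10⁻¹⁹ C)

Convert the energy: K = 7.00 keV = 1.12×10^-15 J.
v = √(2K/m) = √(2·1.12×10^-15/1.67×10^-27) = 1.16×10^6 m/s.
r = mv/(qB) = (1.67×10^-27)(1.16×10^6) / [(1×1.60×10^-19)(0.129)] = 0.0937 m.

r ≈ 93.7 mm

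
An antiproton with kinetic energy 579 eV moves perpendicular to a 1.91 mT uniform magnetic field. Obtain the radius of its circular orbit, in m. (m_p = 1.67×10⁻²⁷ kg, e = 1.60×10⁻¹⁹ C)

Convert the energy: K = 579 eV = 9.26×10^-17 J.
v = √(2K/m) = √(2·9.26×10^-17/1.67×10^-27) = 3.33×10^5 m/s.
r = mv/(qB) = (1.67×10^-27)(3.33×10^5) / [(1×1.60×10^-19)(1.91×10^-3)] = 1.82 m.

r ≈ 1.82 m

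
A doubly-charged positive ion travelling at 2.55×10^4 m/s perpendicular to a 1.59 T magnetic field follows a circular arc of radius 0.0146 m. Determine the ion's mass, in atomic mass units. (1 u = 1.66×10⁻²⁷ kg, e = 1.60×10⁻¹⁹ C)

qvB = mv²/r ⇒ m = qBr/v.
m = (2×1.60×10^-19)(1.59)(0.0146) / (2.55×10^4) = 2.91×10^-25 kg = 175 u.

m ≈ 175 u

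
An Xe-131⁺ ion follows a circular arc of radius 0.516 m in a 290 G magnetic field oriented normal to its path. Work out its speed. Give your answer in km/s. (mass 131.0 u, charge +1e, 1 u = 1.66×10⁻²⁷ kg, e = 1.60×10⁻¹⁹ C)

v ≈ 11.0 km/s

From qvB = mv²/r, v = qBr/m.
v = (1×1.60×10^-19)(0.0290)(0.516) / (2.17×10^-25) = 1.10×10^4 m/s.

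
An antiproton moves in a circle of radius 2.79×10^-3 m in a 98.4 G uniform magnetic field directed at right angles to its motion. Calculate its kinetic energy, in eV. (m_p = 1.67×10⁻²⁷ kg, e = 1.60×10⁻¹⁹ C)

K ≈ 0.0361 eV

v = qBr/m = (1×1.60×10^-19)(9.84×10^-3)(2.79×10^-3) / (1.67×10^-27) = 2630 m/s.
K = ½mv² = 0.5·(1.67×10^-27)·(2630)² = 5.78×10^-21 J = 0.0361 eV.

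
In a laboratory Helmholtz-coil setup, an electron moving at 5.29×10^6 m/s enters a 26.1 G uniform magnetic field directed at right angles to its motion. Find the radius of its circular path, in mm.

r ≈ 11.5 mm

The magnetic force provides the centripetal force: qvB = mv²/r, so r = mv/(qB).
r = (9.11×10^-31 kg)(5.29×10^6 m/s) / [(1×1.60×10^-19 C)(2.61×10^-3 T)] = 0.0115 m.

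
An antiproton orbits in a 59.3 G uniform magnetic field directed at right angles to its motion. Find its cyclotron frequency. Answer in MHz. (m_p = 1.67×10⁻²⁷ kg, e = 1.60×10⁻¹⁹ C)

f ≈ 0.0904 MHz

f = qB/(2πm) = (1×1.60×10^-19)(5.93×10^-3) / [2π(1.67×10^-27)] = 9.04×10^4 Hz.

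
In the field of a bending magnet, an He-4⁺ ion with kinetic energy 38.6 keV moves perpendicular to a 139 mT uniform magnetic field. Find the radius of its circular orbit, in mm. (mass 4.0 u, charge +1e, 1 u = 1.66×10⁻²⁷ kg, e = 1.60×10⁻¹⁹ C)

r ≈ 407 mm

Convert the energy: K = 38.6 keV = 6.18×10^-15 J.
v = √(2K/m) = √(2·6.18×10^-15/6.64×10^-27) = 1.36×10^6 m/s.
r = mv/(qB) = (6.64×10^-27)(1.36×10^6) / [(1×1.60×10^-19)(0.139)] = 0.407 m.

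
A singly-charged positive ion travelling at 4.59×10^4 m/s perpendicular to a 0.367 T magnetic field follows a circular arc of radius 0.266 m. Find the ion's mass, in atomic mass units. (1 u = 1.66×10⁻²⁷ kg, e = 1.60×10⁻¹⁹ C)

m ≈ 205 u

qvB = mv²/r ⇒ m = qBr/v.
m = (1×1.60×10^-19)(0.367)(0.266) / (4.59×10^4) = 3.40×10^-25 kg = 205 u.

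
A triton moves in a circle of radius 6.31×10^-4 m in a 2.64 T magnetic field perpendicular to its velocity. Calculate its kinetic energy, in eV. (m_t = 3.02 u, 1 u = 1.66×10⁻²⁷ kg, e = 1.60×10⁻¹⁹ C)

K ≈ 44.3 eV

v = qBr/m = (1×1.60×10^-19)(2.64)(6.31×10^-4) / (5.01×10^-27) = 5.32×10^4 m/s.
K = ½mv² = 0.5·(5.01×10^-27)·(5.32×10^4)² = 7.09×10^-18 J = 44.3 eV.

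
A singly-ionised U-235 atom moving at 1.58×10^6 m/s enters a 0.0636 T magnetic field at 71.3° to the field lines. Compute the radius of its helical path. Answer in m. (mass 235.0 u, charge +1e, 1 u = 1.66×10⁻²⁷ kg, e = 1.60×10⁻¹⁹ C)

Only the perpendicular component v⊥ = v sin71.3° = 1.50×10^6 m/s is bent by the field.
r = m v⊥ /(qB) = (3.90×10^-25)(1.50×10^6) / [(1×1.60×10^-19)(0.0636)] = 57.4 m.

r ≈ 57.4 m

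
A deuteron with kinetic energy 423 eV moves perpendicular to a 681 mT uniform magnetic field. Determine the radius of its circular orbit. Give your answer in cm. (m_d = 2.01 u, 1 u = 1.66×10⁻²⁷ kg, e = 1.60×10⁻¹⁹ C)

Convert the energy: K = 423 eV = 6.77×10^-17 J.
v = √(2K/m) = √(2·6.77×10^-17/3.34×10^-27) = 2.01×10^5 m/s.
r = mv/(qB) = (3.34×10^-27)(2.01×10^5) / [(1×1.60×10^-19)(0.681)] = 6.17×10^-3 m.

r ≈ 0.617 cm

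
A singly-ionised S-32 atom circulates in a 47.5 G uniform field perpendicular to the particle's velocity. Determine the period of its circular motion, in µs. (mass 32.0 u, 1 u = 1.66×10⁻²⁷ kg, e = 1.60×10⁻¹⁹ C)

T ≈ 439 µs

The cyclotron period is independent of speed: T = 2πm/(qB).
T = 2π(5.31×10^-26) / [(1×1.60×10^-19)(4.75×10^-3)] = 4.39×10^-4 s.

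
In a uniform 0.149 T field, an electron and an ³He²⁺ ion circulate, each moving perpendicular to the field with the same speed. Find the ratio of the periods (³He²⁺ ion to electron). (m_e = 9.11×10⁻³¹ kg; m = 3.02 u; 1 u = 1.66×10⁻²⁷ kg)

T = 2πm/(qB) is independent of speed, so T₂/T₁ = (m₂/q₂)/(m₁/q₁).
T_{³He²⁺ ion}/T_{electron} = (5.01×10^-27/2e) / (9.11×10^-31/1e) = 2750.

ratio ≈ 2750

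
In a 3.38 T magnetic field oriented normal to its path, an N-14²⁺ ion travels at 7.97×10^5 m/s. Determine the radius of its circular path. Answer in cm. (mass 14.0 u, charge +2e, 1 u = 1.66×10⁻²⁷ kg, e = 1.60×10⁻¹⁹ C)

The magnetic force provides the centripetal force: qvB = mv²/r, so r = mv/(qB).
r = (2.32×10^-26 kg)(7.97×10^5 m/s) / [(2×1.60×10^-19 C)(3.38 T)] = 0.0171 m.

r ≈ 1.71 cm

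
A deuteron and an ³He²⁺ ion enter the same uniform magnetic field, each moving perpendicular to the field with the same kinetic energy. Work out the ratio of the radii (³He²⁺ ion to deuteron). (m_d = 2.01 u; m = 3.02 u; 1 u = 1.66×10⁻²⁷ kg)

ratio ≈ 0.613

r = √(2mK)/(qB) ⇒ at equal K, r ∝ √m/q.
r_{³He²⁺ ion}/r_{deuteron} = 0.613.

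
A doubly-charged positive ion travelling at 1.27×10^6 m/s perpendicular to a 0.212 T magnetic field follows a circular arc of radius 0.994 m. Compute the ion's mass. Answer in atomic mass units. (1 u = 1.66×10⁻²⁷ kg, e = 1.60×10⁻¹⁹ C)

m ≈ 32.0 u

qvB = mv²/r ⇒ m = qBr/v.
m = (2×1.60×10^-19)(0.212)(0.994) / (1.27×10^6) = 5.31×10^-26 kg = 32.0 u.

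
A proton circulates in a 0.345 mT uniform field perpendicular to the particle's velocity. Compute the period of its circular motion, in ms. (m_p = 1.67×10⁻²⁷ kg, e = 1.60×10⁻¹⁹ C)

The cyclotron period is independent of speed: T = 2πm/(qB).
T = 2π(1.67×10^-27) / [(1×1.60×10^-19)(3.45×10^-4)] = 1.90×10^-4 s.

T ≈ 0.190 ms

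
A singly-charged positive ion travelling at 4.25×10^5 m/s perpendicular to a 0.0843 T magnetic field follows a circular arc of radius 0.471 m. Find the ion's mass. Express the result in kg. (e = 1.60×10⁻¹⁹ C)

m ≈ 1.49×10^-26 kg

qvB = mv²/r ⇒ m = qBr/v.
m = (1×1.60×10^-19)(0.0843)(0.471) / (4.25×10^5) = 1.49×10^-26 kg.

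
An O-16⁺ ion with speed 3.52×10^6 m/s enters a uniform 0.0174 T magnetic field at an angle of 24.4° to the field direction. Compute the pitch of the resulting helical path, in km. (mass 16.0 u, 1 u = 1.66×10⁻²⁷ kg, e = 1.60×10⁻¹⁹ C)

The velocity component along B is v∥ = v cos24.4° = 3.21×10^6 m/s.
The cyclotron period T = 2πm/(qB) = 5.99×10^-5 s is set by m, q, B alone.
Pitch = v∥·T = (3.21×10^6)(5.99×10^-5) = 192 m.

pitch ≈ 0.192 km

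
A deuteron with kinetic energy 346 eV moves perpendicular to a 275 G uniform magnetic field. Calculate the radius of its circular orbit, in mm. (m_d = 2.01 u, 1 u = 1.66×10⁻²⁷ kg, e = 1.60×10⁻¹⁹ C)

r ≈ 138 mm

Convert the energy: K = 346 eV = 5.54×10^-17 J.
v = √(2K/m) = √(2·5.54×10^-17/3.34×10^-27) = 1.82×10^5 m/s.
r = mv/(qB) = (3.34×10^-27)(1.82×10^5) / [(1×1.60×10^-19)(0.0275)] = 0.138 m.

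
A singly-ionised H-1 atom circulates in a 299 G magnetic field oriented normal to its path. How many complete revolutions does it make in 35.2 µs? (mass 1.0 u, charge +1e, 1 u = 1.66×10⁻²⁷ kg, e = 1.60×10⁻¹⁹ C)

N = 16

T = 2πm/(qB) = 2π(1.66×10^-27) / [(1×1.60×10^-19)(0.0299)] = 2.1802×10^-6 s.
N = t/T = 3.52×10^-5 / 2.1802×10^-6 ≈ 16.15, so 16 complete revolutions.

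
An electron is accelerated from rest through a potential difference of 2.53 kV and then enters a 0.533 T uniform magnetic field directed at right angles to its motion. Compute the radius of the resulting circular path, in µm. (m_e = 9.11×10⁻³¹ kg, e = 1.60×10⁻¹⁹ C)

The kinetic energy gained is K = qV = (1×1.60×10^-19)(2530) = 4.05×10^-16 J.
v = √(2K/m) = 2.98×10^7 m/s.
r = mv/(qB) = (9.11×10^-31)(2.98×10^7) / [(1×1.60×10^-19)(0.533)] = 3.18×10^-4 m.

r ≈ 318 µm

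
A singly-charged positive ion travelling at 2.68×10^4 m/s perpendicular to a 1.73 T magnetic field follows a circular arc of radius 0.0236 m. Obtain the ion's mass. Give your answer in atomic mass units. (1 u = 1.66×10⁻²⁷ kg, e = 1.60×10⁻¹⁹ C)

qvB = mv²/r ⇒ m = qBr/v.
m = (1×1.60×10^-19)(1.73)(0.0236) / (2.68×10^4) = 2.44×10^-25 kg = 147 u.

m ≈ 147 u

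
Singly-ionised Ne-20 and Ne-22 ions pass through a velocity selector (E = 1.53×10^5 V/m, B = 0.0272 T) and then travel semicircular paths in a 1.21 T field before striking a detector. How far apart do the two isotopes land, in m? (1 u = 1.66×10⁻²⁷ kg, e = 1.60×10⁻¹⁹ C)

Both emerge at v = E/B₁ = 5.62×10^6 m/s.
r = mv/(qB₂), so r₁ = 0.96462 m and r₂ = 1.0611 m, giving Δr = 0.0965 m.
After a semicircle each ion lands a diameter 2r from the entry slit, so the separation is 2Δr = 0.193 m.

Δd ≈ 0.193 m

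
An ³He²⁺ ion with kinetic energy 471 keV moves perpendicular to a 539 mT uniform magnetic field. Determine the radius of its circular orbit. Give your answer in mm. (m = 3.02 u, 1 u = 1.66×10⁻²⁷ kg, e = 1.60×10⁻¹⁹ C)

r ≈ 159 mm

Convert the energy: K = 471 keV = 7.54×10^-14 J.
v = √(2K/m) = √(2·7.54×10^-14/5.01×10^-27) = 5.48×10^6 m/s.
r = mv/(qB) = (5.01×10^-27)(5.48×10^6) / [(2×1.60×10^-19)(0.539)] = 0.159 m.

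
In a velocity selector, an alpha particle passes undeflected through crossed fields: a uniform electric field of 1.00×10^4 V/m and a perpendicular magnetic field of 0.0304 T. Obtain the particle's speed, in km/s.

v ≈ 329 km/s

For zero net force, qE = qvB, so v = E/B.
v = (1.00×10^4) / (0.0304) = 3.29×10^5 m/s.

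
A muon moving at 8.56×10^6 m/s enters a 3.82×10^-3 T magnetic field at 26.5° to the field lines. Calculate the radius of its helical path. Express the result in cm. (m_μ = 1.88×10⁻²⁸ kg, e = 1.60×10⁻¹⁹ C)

Only the perpendicular component v⊥ = v sin26.5° = 3.82×10^6 m/s is bent by the field.
r = m v⊥ /(qB) = (1.88×10^-28)(3.82×10^6) / [(1×1.60×10^-19)(3.82×10^-3)] = 1.17 m.

r ≈ 117 cm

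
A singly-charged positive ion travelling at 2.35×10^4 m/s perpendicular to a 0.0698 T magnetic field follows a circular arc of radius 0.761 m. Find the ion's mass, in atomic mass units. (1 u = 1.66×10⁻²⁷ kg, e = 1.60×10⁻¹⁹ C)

qvB = mv²/r ⇒ m = qBr/v.
m = (1×1.60×10^-19)(0.0698)(0.761) / (2.35×10^4) = 3.62×10^-25 kg = 218 u.

m ≈ 218 u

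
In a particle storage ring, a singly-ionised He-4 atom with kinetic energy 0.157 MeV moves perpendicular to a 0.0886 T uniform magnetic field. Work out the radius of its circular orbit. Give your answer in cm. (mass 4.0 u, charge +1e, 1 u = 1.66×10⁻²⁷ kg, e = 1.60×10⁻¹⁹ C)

Convert the energy: K = 0.157 MeV = 2.51×10^-14 J.
v = √(2K/m) = √(2·2.51×10^-14/6.64×10^-27) = 2.75×10^6 m/s.
r = mv/(qB) = (6.64×10^-27)(2.75×10^6) / [(1×1.60×10^-19)(0.0886)] = 1.29 m.

r ≈ 129 cm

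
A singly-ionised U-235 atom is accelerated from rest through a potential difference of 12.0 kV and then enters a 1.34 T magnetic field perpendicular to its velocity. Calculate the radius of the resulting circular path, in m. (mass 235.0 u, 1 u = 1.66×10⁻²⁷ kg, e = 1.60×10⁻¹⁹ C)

r ≈ 0.181 m

The kinetic energy gained is K = qV = (1×1.60×10^-19)(1.20×10^4) = 1.92×10^-15 J.
v = √(2K/m) = 9.92×10^4 m/s.
r = mv/(qB) = (3.90×10^-25)(9.92×10^4) / [(1×1.60×10^-19)(1.34)] = 0.181 m.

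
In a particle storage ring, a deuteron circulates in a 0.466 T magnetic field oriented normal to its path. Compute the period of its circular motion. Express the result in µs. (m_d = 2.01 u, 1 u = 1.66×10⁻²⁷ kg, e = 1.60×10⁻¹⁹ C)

The cyclotron period is independent of speed: T = 2πm/(qB).
T = 2π(3.34×10^-27) / [(1×1.60×10^-19)(0.466)] = 2.81×10^-7 s.

T ≈ 0.281 µs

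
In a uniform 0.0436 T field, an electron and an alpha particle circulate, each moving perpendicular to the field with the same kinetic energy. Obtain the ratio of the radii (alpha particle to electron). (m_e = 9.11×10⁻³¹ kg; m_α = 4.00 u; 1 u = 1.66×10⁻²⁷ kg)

r = √(2mK)/(qB) ⇒ at equal K, r ∝ √m/q.
r_{alpha particle}/r_{electron} = 42.7.

ratio ≈ 42.7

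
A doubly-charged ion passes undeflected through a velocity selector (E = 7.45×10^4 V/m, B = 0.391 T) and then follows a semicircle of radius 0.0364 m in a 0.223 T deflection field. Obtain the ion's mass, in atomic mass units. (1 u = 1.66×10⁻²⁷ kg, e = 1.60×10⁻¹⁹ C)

m ≈ 8.21 u

v = E/B₁ = 1.91×10^5 m/s.
From r = mv/(qB₂), m = qB₂r/v = (2×1.60×10^-19)(0.223)(0.0364) / (1.91×10^5) = 1.36×10^-26 kg.
In atomic mass units: m = 1.36×10^-26 / 1.66×10^-27 = 8.21 u.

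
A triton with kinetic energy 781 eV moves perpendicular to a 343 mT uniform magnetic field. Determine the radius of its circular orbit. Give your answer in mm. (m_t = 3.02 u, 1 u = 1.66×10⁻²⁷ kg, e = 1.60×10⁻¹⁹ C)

r ≈ 20.4 mm

Convert the energy: K = 781 eV = 1.25×10^-16 J.
v = √(2K/m) = √(2·1.25×10^-16/5.01×10^-27) = 2.23×10^5 m/s.
r = mv/(qB) = (5.01×10^-27)(2.23×10^5) / [(1×1.60×10^-19)(0.343)] = 0.0204 m.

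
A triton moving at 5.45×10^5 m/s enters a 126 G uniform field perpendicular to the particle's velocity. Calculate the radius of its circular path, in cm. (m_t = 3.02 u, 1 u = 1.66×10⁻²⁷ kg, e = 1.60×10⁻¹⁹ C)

r ≈ 136 cm

The magnetic force provides the centripetal force: qvB = mv²/r, so r = mv/(qB).
r = (5.01×10^-27 kg)(5.45×10^5 m/s) / [(1×1.60×10^-19 C)(0.0126 T)] = 1.36 m.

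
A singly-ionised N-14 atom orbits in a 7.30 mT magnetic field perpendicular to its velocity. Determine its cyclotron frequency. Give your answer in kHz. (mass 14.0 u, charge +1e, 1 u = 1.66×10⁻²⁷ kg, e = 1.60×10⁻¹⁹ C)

f = qB/(2πm) = (1×1.60×10^-19)(7.30×10^-3) / [2π(2.32×10^-26)] = 8000 Hz.

f ≈ 8.00 kHz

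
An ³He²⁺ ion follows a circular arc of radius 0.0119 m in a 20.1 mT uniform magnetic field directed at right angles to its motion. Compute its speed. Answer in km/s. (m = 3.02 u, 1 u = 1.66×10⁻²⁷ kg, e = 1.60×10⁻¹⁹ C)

From qvB = mv²/r, v = qBr/m.
v = (2×1.60×10^-19)(0.0201)(0.0119) / (5.01×10^-27) = 1.53×10^4 m/s.

v ≈ 15.3 km/s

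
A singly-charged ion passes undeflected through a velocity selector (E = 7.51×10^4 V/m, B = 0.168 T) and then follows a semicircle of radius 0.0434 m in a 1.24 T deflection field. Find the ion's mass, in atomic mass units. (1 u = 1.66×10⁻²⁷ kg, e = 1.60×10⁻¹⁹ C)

v = E/B₁ = 4.47×10^5 m/s.
From r = mv/(qB₂), m = qB₂r/v = (1×1.60×10^-19)(1.24)(0.0434) / (4.47×10^5) = 1.93×10^-26 kg.
In atomic mass units: m = 1.93×10^-26 / 1.66×10^-27 = 11.6 u.

m ≈ 11.6 u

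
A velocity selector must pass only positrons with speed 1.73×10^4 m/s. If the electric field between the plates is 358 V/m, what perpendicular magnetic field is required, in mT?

B ≈ 20.7 mT

qE = qvB ⇒ B = E/v = (358) / (1.73×10^4) = 0.0207 T.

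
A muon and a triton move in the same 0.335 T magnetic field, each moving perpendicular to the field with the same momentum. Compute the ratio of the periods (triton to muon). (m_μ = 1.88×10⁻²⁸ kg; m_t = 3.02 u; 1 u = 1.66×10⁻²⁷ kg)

ratio ≈ 26.7

T = 2πm/(qB) is independent of speed, so T₂/T₁ = (m₂/q₂)/(m₁/q₁).
T_{triton}/T_{muon} = (5.01×10^-27/1e) / (1.88×10^-28/1e) = 26.7.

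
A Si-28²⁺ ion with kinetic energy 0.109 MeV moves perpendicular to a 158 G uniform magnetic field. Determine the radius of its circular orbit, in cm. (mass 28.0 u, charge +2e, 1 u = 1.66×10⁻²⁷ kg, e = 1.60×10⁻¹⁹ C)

Convert the energy: K = 0.109 MeV = 1.74×10^-14 J.
v = √(2K/m) = √(2·1.74×10^-14/4.65×10^-26) = 8.66×10^5 m/s.
r = mv/(qB) = (4.65×10^-26)(8.66×10^5) / [(2×1.60×10^-19)(0.0158)] = 7.96 m.

r ≈ 796 cm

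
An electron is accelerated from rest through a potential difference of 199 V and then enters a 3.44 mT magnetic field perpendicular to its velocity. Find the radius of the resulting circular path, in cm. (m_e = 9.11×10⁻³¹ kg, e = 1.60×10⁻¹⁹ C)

The kinetic energy gained is K = qV = (1×1.60×10^-19)(199) = 3.18×10^-17 J.
v = √(2K/m) = 8.36×10^6 m/s.
r = mv/(qB) = (9.11×10^-31)(8.36×10^6) / [(1×1.60×10^-19)(3.44×10^-3)] = 0.0138 m.

r ≈ 1.38 cm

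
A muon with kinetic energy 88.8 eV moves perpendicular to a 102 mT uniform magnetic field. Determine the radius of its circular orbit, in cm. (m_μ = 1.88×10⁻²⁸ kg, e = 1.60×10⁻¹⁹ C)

r ≈ 0.448 cm

Convert the energy: K = 88.8 eV = 1.42×10^-17 J.
v = √(2K/m) = √(2·1.42×10^-17/1.88×10^-28) = 3.89×10^5 m/s.
r = mv/(qB) = (1.88×10^-28)(3.89×10^5) / [(1×1.60×10^-19)(0.102)] = 4.48×10^-3 m.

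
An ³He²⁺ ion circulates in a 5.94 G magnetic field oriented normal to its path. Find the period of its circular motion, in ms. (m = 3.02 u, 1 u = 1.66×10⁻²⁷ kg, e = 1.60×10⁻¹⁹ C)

T ≈ 0.166 ms

The cyclotron period is independent of speed: T = 2πm/(qB).
T = 2π(5.01×10^-27) / [(2×1.60×10^-19)(5.94×10^-4)] = 1.66×10^-4 s.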